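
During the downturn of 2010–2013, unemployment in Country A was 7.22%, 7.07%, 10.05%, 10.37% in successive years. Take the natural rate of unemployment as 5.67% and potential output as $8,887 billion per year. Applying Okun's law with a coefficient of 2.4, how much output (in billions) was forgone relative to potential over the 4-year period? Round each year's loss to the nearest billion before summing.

Year 2010: gap = -2.4 × (7.22 - 5.67) = -3.72%, loss ≈ 8887 × 3.72/100 ≈ 331.
Year 2011: gap = -2.4 × (7.07 - 5.67) = -3.36%, loss ≈ 8887 × 3.36/100 ≈ 299.
Year 2012: gap = -2.4 × (10.05 - 5.67) = -10.512%, loss ≈ 8887 × 10.512/100 ≈ 934.
Year 2013: gap = -2.4 × (10.37 - 5.67) = -11.28%, loss ≈ 8887 × 11.28/100 ≈ 1002.
Total lost output = 331 + 299 + 934 + 1002 = 2566 billion.

$2,566 billion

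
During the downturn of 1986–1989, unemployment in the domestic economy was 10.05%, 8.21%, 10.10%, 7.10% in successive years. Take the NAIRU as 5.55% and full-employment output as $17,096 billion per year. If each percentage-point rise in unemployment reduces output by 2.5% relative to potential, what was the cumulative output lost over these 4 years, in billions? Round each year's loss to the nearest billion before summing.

$5,667 billion

Year 1986: gap = -2.5 × (10.05 - 5.55) = -11.25%, loss ≈ 17096 × 11.25/100 ≈ 1923.
Year 1987: gap = -2.5 × (8.21 - 5.55) = -6.65%, loss ≈ 17096 × 6.65/100 ≈ 1137.
Year 1988: gap = -2.5 × (10.1 - 5.55) = -11.375%, loss ≈ 17096 × 11.375/100 ≈ 1945.
Year 1989: gap = -2.5 × (7.1 - 5.55) = -3.875%, loss ≈ 17096 × 3.875/100 ≈ 662.
Total lost output = 1923 + 1137 + 1945 + 662 = 5667 billion.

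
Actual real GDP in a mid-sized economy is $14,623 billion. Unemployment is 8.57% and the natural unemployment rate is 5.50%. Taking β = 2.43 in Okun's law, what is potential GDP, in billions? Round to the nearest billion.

$15,802 billion

Unemployment gap = 8.57 - 5.5 = 3.07 points, so output gap = -2.43 × 3.07 = -7.4601%.
Since Y = Y* × (1 + gap/100), Y* = 14623/0.925399 ≈ 15802 billion.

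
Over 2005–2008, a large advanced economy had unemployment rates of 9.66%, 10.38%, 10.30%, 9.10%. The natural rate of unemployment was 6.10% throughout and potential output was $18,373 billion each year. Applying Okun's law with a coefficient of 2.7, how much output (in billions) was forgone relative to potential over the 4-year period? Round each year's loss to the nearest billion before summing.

Year 2005: gap = -2.7 × (9.66 - 6.1) = -9.612%, loss ≈ 18373 × 9.612/100 ≈ 1766.
Year 2006: gap = -2.7 × (10.38 - 6.1) = -11.556%, loss ≈ 18373 × 11.556/100 ≈ 2123.
Year 2007: gap = -2.7 × (10.3 - 6.1) = -11.34%, loss ≈ 18373 × 11.34/100 ≈ 2083.
Year 2008: gap = -2.7 × (9.1 - 6.1) = -8.1%, loss ≈ 18373 × 8.1/100 ≈ 1488.
Total lost output = 1766 + 2123 + 2083 + 1488 = 7460 billion.

$7,460 billion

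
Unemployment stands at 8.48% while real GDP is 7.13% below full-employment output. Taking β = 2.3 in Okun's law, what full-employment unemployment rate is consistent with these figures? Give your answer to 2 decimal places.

5.38%

From Okun's law, u - u* = -(output gap)/β = -(-7.13)/2.3 = 3.1 points.
So u* = 8.48 - 3.1 = 5.38%.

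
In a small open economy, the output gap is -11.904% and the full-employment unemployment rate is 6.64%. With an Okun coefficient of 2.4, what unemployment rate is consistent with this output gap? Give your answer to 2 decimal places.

11.60%

From Okun's law, u - u* = -(output gap)/β = -(-11.904)/2.4 = 4.96 points.
So u = 6.64 + 4.96 = 11.60%.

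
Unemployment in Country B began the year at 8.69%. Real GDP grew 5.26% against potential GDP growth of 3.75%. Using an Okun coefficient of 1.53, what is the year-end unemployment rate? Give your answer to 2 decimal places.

7.70%

Growth-rate Okun's law: g_Y = g_Y* - β × Δu, so Δu = (g_Y* - g_Y)/β.
Δu = (3.75 - 5.26)/1.53 = -1.51/1.53 = -0.99 percentage points.
Year-end unemployment = 8.69 - 0.99 = 7.70%.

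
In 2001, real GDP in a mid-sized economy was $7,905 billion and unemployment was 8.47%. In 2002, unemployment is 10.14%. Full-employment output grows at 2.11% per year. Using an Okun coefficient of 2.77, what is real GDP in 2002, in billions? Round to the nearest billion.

Δu = 10.14 - 8.47 = 1.67 points.
Okun's law (growth form): g_Y = g_Y* - β × Δu = 2.11 - 2.77 × (1.67) = 2.11 - 4.6259 = -2.5159%.
Real GDP in the next year = 7905 × (1 - 2.5159/100) = 7905 × 0.974841 ≈ 7706 billion.

$7,706 billion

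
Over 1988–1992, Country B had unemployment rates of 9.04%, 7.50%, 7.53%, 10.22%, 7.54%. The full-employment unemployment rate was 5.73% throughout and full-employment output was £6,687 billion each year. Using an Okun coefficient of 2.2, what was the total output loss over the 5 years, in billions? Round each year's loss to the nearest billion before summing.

£1,939 billion

Year 1988: gap = -2.2 × (9.04 - 5.73) = -7.282%, loss ≈ 6687 × 7.282/100 ≈ 487.
Year 1989: gap = -2.2 × (7.5 - 5.73) = -3.894%, loss ≈ 6687 × 3.894/100 ≈ 260.
Year 1990: gap = -2.2 × (7.53 - 5.73) = -3.96%, loss ≈ 6687 × 3.96/100 ≈ 265.
Year 1991: gap = -2.2 × (10.22 - 5.73) = -9.878%, loss ≈ 6687 × 9.878/100 ≈ 661.
Year 1992: gap = -2.2 × (7.54 - 5.73) = -3.982%, loss ≈ 6687 × 3.982/100 ≈ 266.
Total lost output = 487 + 260 + 265 + 661 + 266 = 1939 billion.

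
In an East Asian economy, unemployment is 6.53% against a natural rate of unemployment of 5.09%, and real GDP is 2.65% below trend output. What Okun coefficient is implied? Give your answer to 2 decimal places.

Okun's law: output gap = -β × (u - u*).
-2.65 = -β × (6.53 - 5.09) = -β × 1.44, so β = 2.65/1.44 = 1.84.

β ≈ 1.84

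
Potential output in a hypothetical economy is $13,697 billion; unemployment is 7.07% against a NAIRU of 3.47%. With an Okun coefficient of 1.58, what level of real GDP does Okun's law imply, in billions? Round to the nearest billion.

Unemployment gap = 7.07 - 3.47 = 3.6 points, so the output gap is -1.58 × 3.6 = -5.688%.
Actual GDP = 13697 × (1 - 5.688/100) = 13697 × 0.94312 ≈ 12918 billion.

$12,918 billion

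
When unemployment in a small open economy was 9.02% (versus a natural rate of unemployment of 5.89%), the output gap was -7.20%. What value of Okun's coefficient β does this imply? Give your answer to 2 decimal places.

β ≈ 2.30

Okun's law: output gap = -β × (u - u*).
-7.20 = -β × (9.02 - 5.89) = -β × 3.13, so β = 7.2/3.13 = 2.30.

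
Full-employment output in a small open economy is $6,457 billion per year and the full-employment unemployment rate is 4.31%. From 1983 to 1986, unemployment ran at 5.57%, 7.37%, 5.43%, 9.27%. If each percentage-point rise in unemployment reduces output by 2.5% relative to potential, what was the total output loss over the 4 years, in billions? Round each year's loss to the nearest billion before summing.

Year 1983: gap = -2.5 × (5.57 - 4.31) = -3.15%, loss ≈ 6457 × 3.15/100 ≈ 203.
Year 1984: gap = -2.5 × (7.37 - 4.31) = -7.65%, loss ≈ 6457 × 7.65/100 ≈ 494.
Year 1985: gap = -2.5 × (5.43 - 4.31) = -2.8%, loss ≈ 6457 × 2.8/100 ≈ 181.
Year 1986: gap = -2.5 × (9.27 - 4.31) = -12.4%, loss ≈ 6457 × 12.4/100 ≈ 801.
Total lost output = 203 + 494 + 181 + 801 = 1679 billion.

$1,679 billion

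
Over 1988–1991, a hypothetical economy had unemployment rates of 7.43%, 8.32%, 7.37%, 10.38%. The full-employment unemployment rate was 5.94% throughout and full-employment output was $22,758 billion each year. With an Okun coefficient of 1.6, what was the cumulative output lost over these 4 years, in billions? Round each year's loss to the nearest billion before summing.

$3,548 billion

Year 1988: gap = -1.6 × (7.43 - 5.94) = -2.384%, loss ≈ 22758 × 2.384/100 ≈ 543.
Year 1989: gap = -1.6 × (8.32 - 5.94) = -3.808%, loss ≈ 22758 × 3.808/100 ≈ 867.
Year 1990: gap = -1.6 × (7.37 - 5.94) = -2.288%, loss ≈ 22758 × 2.288/100 ≈ 521.
Year 1991: gap = -1.6 × (10.38 - 5.94) = -7.104%, loss ≈ 22758 × 7.104/100 ≈ 1617.
Total lost output = 543 + 867 + 521 + 1617 = 3548 billion.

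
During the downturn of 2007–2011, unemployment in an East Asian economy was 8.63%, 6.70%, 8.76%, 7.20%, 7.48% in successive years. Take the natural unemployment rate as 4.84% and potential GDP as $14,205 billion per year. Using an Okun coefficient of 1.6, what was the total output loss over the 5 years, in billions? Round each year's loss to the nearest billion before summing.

$3,311 billion

Year 2007: gap = -1.6 × (8.63 - 4.84) = -6.064%, loss ≈ 14205 × 6.064/100 ≈ 861.
Year 2008: gap = -1.6 × (6.7 - 4.84) = -2.976%, loss ≈ 14205 × 2.976/100 ≈ 423.
Year 2009: gap = -1.6 × (8.76 - 4.84) = -6.272%, loss ≈ 14205 × 6.272/100 ≈ 891.
Year 2010: gap = -1.6 × (7.2 - 4.84) = -3.776%, loss ≈ 14205 × 3.776/100 ≈ 536.
Year 2011: gap = -1.6 × (7.48 - 4.84) = -4.224%, loss ≈ 14205 × 4.224/100 ≈ 600.
Total lost output = 861 + 423 + 891 + 536 + 600 = 3311 billion.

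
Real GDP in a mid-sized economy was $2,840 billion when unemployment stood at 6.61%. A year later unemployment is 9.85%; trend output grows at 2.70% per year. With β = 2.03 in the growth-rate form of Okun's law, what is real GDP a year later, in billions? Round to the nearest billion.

$2,730 billion

Δu = 9.85 - 6.61 = 3.24 points.
Okun's law (growth form): g_Y = g_Y* - β × Δu = 2.70 - 2.03 × (3.24) = 2.7 - 6.5772 = -3.8772%.
Real GDP in the next year = 2840 × (1 - 3.8772/100) = 2840 × 0.961228 ≈ 2730 billion.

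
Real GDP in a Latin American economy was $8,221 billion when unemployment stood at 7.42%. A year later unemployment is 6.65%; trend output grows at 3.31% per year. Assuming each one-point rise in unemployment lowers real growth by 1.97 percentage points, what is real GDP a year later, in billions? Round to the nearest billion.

$8,618 billion

Δu = 6.65 - 7.42 = -0.77 points.
Okun's law (growth form): g_Y = g_Y* - β × Δu = 3.31 - 1.97 × (-0.77) = 3.31 + 1.5169 = 4.8269%.
Real GDP in the next year = 8221 × (1 + 4.8269/100) = 8221 × 1.048269 ≈ 8618 billion.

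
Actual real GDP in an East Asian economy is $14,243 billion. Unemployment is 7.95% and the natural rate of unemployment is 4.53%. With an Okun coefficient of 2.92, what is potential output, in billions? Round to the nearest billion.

Unemployment gap = 7.95 - 4.53 = 3.42 points, so output gap = -2.92 × 3.42 = -9.9864%.
Since Y = Y* × (1 + gap/100), Y* = 14243/0.900136 ≈ 15823 billion.

$15,823 billion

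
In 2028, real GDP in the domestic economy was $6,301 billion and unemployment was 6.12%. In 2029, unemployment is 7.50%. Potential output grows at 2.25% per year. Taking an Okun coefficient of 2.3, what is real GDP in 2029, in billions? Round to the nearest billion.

$6,243 billion

Δu = 7.5 - 6.12 = 1.38 points.
Okun's law (growth form): g_Y = g_Y* - β × Δu = 2.25 - 2.3 × (1.38) = 2.25 - 3.174 = -0.924%.
Real GDP in the next year = 6301 × (1 - 0.924/100) = 6301 × 0.99076 ≈ 6243 billion.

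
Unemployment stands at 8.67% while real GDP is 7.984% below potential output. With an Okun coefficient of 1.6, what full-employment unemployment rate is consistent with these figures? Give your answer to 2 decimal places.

From Okun's law, u - u* = -(output gap)/β = -(-7.984)/1.6 = 4.99 points.
So u* = 8.67 - 4.99 = 3.68%.

3.68%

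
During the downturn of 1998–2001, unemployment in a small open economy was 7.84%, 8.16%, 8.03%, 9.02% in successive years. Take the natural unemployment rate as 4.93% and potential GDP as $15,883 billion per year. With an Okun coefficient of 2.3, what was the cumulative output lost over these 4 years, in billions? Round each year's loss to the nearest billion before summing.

$4,869 billion

Year 1998: gap = -2.3 × (7.84 - 4.93) = -6.693%, loss ≈ 15883 × 6.693/100 ≈ 1063.
Year 1999: gap = -2.3 × (8.16 - 4.93) = -7.429%, loss ≈ 15883 × 7.429/100 ≈ 1180.
Year 2000: gap = -2.3 × (8.03 - 4.93) = -7.13%, loss ≈ 15883 × 7.13/100 ≈ 1132.
Year 2001: gap = -2.3 × (9.02 - 4.93) = -9.407%, loss ≈ 15883 × 9.407/100 ≈ 1494.
Total lost output = 1063 + 1180 + 1132 + 1494 = 4869 billion.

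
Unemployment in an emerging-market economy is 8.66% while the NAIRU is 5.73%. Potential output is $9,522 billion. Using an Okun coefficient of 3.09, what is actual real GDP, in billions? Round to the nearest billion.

Unemployment gap = 8.66 - 5.73 = 2.93 points, so the output gap is -3.09 × 2.93 = -9.0537%.
Actual GDP = 9522 × (1 - 9.0537/100) = 9522 × 0.909463 ≈ 8660 billion.

$8,660 billion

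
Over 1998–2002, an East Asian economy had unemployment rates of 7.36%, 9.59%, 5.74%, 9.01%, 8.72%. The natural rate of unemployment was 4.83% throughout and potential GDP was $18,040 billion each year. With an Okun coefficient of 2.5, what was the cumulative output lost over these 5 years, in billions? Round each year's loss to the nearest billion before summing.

$7,337 billion

Year 1998: gap = -2.5 × (7.36 - 4.83) = -6.325%, loss ≈ 18040 × 6.325/100 ≈ 1141.
Year 1999: gap = -2.5 × (9.59 - 4.83) = -11.9%, loss ≈ 18040 × 11.9/100 ≈ 2147.
Year 2000: gap = -2.5 × (5.74 - 4.83) = -2.275%, loss ≈ 18040 × 2.275/100 ≈ 410.
Year 2001: gap = -2.5 × (9.01 - 4.83) = -10.45%, loss ≈ 18040 × 10.45/100 ≈ 1885.
Year 2002: gap = -2.5 × (8.72 - 4.83) = -9.725%, loss ≈ 18040 × 9.725/100 ≈ 1754.
Total lost output = 1141 + 2147 + 410 + 1885 + 1754 = 7337 billion.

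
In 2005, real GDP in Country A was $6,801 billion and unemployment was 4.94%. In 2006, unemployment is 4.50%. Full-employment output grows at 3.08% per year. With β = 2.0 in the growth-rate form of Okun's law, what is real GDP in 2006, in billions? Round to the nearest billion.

Δu = 4.5 - 4.94 = -0.44 points.
Okun's law (growth form): g_Y = g_Y* - β × Δu = 3.08 - 2.0 × (-0.44) = 3.08 + 0.88 = 3.96%.
Real GDP in the next year = 6801 × (1 + 3.96/100) = 6801 × 1.0396 ≈ 7070 billion.

$7,070 billion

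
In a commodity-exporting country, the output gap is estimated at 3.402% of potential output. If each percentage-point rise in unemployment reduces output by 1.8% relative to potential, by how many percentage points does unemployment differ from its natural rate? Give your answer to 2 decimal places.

-1.89 percentage points

Okun's law: output gap = -β × (u - u*), so u - u* = -(output gap)/β.
u - u* = -(3.402)/1.8 = -1.89 percentage points.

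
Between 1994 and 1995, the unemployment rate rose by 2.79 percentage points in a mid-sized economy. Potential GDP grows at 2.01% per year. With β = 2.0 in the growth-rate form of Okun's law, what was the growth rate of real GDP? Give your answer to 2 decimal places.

Growth-rate Okun's law: g_Y = g_Y* - β × Δu.
g_Y = 2.01 - 2.0 × (2.79) = 2.01 - 5.58 = -3.57%, i.e. -3.57% to 2 d.p.

-3.57%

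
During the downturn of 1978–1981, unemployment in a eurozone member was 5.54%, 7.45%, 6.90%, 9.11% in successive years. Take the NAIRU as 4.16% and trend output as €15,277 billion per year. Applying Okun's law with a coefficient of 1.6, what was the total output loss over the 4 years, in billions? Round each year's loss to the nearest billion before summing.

€3,021 billion

Year 1978: gap = -1.6 × (5.54 - 4.16) = -2.208%, loss ≈ 15277 × 2.208/100 ≈ 337.
Year 1979: gap = -1.6 × (7.45 - 4.16) = -5.264%, loss ≈ 15277 × 5.264/100 ≈ 804.
Year 1980: gap = -1.6 × (6.9 - 4.16) = -4.384%, loss ≈ 15277 × 4.384/100 ≈ 670.
Year 1981: gap = -1.6 × (9.11 - 4.16) = -7.92%, loss ≈ 15277 × 7.92/100 ≈ 1210.
Total lost output = 337 + 804 + 670 + 1210 = 3021 billion.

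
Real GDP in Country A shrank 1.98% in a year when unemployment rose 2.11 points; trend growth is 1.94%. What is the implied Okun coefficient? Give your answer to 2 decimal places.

β ≈ 1.86

Growth form: g_Y = g_Y* - β × Δu, so β = (g_Y* - g_Y)/Δu.
β = (1.94 + 1.98)/2.11 = 3.92/2.11 = 1.86.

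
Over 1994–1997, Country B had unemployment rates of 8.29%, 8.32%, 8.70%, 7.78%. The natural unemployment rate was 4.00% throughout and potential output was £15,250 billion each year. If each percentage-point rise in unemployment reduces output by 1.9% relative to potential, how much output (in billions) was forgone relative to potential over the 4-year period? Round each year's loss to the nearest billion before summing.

£4,952 billion

Year 1994: gap = -1.9 × (8.29 - 4) = -8.151%, loss ≈ 15250 × 8.151/100 ≈ 1243.
Year 1995: gap = -1.9 × (8.32 - 4) = -8.208%, loss ≈ 15250 × 8.208/100 ≈ 1252.
Year 1996: gap = -1.9 × (8.7 - 4) = -8.93%, loss ≈ 15250 × 8.93/100 ≈ 1362.
Year 1997: gap = -1.9 × (7.78 - 4) = -7.182%, loss ≈ 15250 × 7.182/100 ≈ 1095.
Total lost output = 1243 + 1252 + 1362 + 1095 = 4952 billion.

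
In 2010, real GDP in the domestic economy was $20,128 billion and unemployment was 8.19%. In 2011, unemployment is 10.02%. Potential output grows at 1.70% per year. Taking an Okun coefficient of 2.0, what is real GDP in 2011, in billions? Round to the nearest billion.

$19,733 billion

Δu = 10.02 - 8.19 = 1.83 points.
Okun's law (growth form): g_Y = g_Y* - β × Δu = 1.70 - 2.0 × (1.83) = 1.7 - 3.66 = -1.96%.
Real GDP in the next year = 20128 × (1 - 1.96/100) = 20128 × 0.9804 ≈ 19733 billion.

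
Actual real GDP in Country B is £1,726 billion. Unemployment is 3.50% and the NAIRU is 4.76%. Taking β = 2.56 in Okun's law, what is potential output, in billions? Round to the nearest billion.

Unemployment gap = 3.5 - 4.76 = -1.26 points, so output gap = -2.56 × (-1.26) = 3.2256%.
Since Y = Y* × (1 + gap/100), Y* = 1726/1.032256 ≈ 1672 billion.

£1,672 billion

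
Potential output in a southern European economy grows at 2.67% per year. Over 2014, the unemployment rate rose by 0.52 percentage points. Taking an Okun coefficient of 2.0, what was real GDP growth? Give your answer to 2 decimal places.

Growth-rate Okun's law: g_Y = g_Y* - β × Δu.
g_Y = 2.67 - 2.0 × (0.52) = 2.67 - 1.04 = 1.63%, i.e. 1.63% to 2 d.p.

1.63%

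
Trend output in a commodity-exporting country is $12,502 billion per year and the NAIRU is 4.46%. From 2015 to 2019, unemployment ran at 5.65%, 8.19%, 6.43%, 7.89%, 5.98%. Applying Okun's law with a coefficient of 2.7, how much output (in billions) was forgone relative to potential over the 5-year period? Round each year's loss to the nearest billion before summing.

Year 2015: gap = -2.7 × (5.65 - 4.46) = -3.213%, loss ≈ 12502 × 3.213/100 ≈ 402.
Year 2016: gap = -2.7 × (8.19 - 4.46) = -10.071%, loss ≈ 12502 × 10.071/100 ≈ 1259.
Year 2017: gap = -2.7 × (6.43 - 4.46) = -5.319%, loss ≈ 12502 × 5.319/100 ≈ 665.
Year 2018: gap = -2.7 × (7.89 - 4.46) = -9.261%, loss ≈ 12502 × 9.261/100 ≈ 1158.
Year 2019: gap = -2.7 × (5.98 - 4.46) = -4.104%, loss ≈ 12502 × 4.104/100 ≈ 513.
Total lost output = 402 + 1259 + 665 + 1158 + 513 = 3997 billion.

$3,997 billion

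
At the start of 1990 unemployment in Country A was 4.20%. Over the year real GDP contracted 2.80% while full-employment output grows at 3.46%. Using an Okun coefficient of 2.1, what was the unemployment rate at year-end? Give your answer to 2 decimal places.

7.18%

Growth-rate Okun's law: g_Y = g_Y* - β × Δu, so Δu = (g_Y* - g_Y)/β.
Δu = (3.46 + 2.8)/2.1 = 6.26/2.1 = 2.98 percentage points.
Year-end unemployment = 4.2 + 2.98 = 7.18%.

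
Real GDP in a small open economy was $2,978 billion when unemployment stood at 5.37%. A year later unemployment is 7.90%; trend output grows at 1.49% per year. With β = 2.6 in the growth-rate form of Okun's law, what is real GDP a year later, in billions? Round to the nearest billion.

$2,826 billion

Δu = 7.9 - 5.37 = 2.53 points.
Okun's law (growth form): g_Y = g_Y* - β × Δu = 1.49 - 2.6 × (2.53) = 1.49 - 6.578 = -5.088%.
Real GDP in the next year = 2978 × (1 - 5.088/100) = 2978 × 0.94912 ≈ 2826 billion.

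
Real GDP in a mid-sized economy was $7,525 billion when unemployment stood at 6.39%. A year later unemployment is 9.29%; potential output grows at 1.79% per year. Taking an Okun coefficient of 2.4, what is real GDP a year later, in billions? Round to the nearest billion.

Δu = 9.29 - 6.39 = 2.9 points.
Okun's law (growth form): g_Y = g_Y* - β × Δu = 1.79 - 2.4 × (2.90) = 1.79 - 6.96 = -5.17%.
Real GDP in the next year = 7525 × (1 - 5.17/100) = 7525 × 0.9483 ≈ 7136 billion.

$7,136 billion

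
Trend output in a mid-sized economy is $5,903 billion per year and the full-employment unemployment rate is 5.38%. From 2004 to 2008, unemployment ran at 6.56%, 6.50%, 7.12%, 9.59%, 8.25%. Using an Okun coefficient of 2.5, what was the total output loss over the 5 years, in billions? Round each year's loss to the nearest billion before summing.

Year 2004: gap = -2.5 × (6.56 - 5.38) = -2.95%, loss ≈ 5903 × 2.95/100 ≈ 174.
Year 2005: gap = -2.5 × (6.5 - 5.38) = -2.8%, loss ≈ 5903 × 2.8/100 ≈ 165.
Year 2006: gap = -2.5 × (7.12 - 5.38) = -4.35%, loss ≈ 5903 × 4.35/100 ≈ 257.
Year 2007: gap = -2.5 × (9.59 - 5.38) = -10.525%, loss ≈ 5903 × 10.525/100 ≈ 621.
Year 2008: gap = -2.5 × (8.25 - 5.38) = -7.175%, loss ≈ 5903 × 7.175/100 ≈ 424.
Total lost output = 174 + 165 + 257 + 621 + 424 = 1641 billion.

$1,641 billion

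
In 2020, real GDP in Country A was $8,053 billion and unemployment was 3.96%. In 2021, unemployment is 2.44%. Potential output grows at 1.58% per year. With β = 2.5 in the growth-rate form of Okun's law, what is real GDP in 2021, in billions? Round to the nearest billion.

Δu = 2.44 - 3.96 = -1.52 points.
Okun's law (growth form): g_Y = g_Y* - β × Δu = 1.58 - 2.5 × (-1.52) = 1.58 + 3.8 = 5.38%.
Real GDP in the next year = 8053 × (1 + 5.38/100) = 8053 × 1.0538 ≈ 8486 billion.

$8,486 billion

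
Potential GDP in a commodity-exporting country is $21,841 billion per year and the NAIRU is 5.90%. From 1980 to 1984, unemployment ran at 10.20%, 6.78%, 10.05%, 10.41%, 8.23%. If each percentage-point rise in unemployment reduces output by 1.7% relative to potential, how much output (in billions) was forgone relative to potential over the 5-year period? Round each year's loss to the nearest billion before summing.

Year 1980: gap = -1.7 × (10.2 - 5.9) = -7.31%, loss ≈ 21841 × 7.31/100 ≈ 1597.
Year 1981: gap = -1.7 × (6.78 - 5.9) = -1.496%, loss ≈ 21841 × 1.496/100 ≈ 327.
Year 1982: gap = -1.7 × (10.05 - 5.9) = -7.055%, loss ≈ 21841 × 7.055/100 ≈ 1541.
Year 1983: gap = -1.7 × (10.41 - 5.9) = -7.667%, loss ≈ 21841 × 7.667/100 ≈ 1675.
Year 1984: gap = -1.7 × (8.23 - 5.9) = -3.961%, loss ≈ 21841 × 3.961/100 ≈ 865.
Total lost output = 1597 + 327 + 1541 + 1675 + 865 = 6005 billion.

$6,005 billion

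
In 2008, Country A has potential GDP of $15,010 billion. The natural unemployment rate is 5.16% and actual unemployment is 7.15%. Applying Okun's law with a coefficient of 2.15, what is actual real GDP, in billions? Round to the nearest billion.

Unemployment gap = 7.15 - 5.16 = 1.99 points, so the output gap is -2.15 × 1.99 = -4.2785%.
Actual GDP = 15010 × (1 - 4.2785/100) = 15010 × 0.957215 ≈ 14368 billion.

$14,368 billion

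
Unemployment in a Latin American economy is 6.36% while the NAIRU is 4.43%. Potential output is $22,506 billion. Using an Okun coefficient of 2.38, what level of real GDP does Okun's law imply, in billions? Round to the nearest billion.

$21,472 billion

Unemployment gap = 6.36 - 4.43 = 1.93 points, so the output gap is -2.38 × 1.93 = -4.5934%.
Actual GDP = 22506 × (1 - 4.5934/100) = 22506 × 0.954066 ≈ 21472 billion.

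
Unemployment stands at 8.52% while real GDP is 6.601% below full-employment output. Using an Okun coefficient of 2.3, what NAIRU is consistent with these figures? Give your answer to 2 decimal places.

5.65%

From Okun's law, u - u* = -(output gap)/β = -(-6.601)/2.3 = 2.87 points.
So u* = 8.52 - 2.87 = 5.65%.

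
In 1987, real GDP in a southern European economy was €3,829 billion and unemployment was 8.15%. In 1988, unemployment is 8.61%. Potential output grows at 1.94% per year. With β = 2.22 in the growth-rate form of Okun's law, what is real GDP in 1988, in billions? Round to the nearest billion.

€3,864 billion

Δu = 8.61 - 8.15 = 0.46 points.
Okun's law (growth form): g_Y = g_Y* - β × Δu = 1.94 - 2.22 × (0.46) = 1.94 - 1.0212 = 0.9188%.
Real GDP in the next year = 3829 × (1 + 0.9188/100) = 3829 × 1.009188 ≈ 3864 billion.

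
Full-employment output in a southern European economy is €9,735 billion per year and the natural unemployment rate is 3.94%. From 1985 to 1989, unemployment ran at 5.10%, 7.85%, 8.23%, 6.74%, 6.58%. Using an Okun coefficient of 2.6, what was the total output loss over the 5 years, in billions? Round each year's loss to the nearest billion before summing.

€3,747 billion

Year 1985: gap = -2.6 × (5.1 - 3.94) = -3.016%, loss ≈ 9735 × 3.016/100 ≈ 294.
Year 1986: gap = -2.6 × (7.85 - 3.94) = -10.166%, loss ≈ 9735 × 10.166/100 ≈ 990.
Year 1987: gap = -2.6 × (8.23 - 3.94) = -11.154%, loss ≈ 9735 × 11.154/100 ≈ 1086.
Year 1988: gap = -2.6 × (6.74 - 3.94) = -7.28%, loss ≈ 9735 × 7.28/100 ≈ 709.
Year 1989: gap = -2.6 × (6.58 - 3.94) = -6.864%, loss ≈ 9735 × 6.864/100 ≈ 668.
Total lost output = 294 + 990 + 1086 + 709 + 668 = 3747 billion.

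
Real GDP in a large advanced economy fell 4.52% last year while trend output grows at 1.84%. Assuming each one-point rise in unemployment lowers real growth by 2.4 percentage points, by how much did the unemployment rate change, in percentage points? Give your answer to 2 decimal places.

2.65 percentage points

Growth-rate Okun's law: g_Y = g_Y* - β × Δu, so Δu = (g_Y* - g_Y)/β.
Δu = (1.84 + 4.52)/2.4 = 6.36/2.4 = 2.65 percentage points.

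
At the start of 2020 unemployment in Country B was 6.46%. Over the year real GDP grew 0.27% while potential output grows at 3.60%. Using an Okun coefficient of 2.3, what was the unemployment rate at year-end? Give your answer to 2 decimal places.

7.91%

Growth-rate Okun's law: g_Y = g_Y* - β × Δu, so Δu = (g_Y* - g_Y)/β.
Δu = (3.6 - 0.27)/2.3 = 3.33/2.3 = 1.45 percentage points.
Year-end unemployment = 6.46 + 1.45 = 7.91%.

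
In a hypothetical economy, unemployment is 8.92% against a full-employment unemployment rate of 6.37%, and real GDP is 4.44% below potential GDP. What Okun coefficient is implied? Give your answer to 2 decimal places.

Okun's law: output gap = -β × (u - u*).
-4.44 = -β × (8.92 - 6.37) = -β × 2.55, so β = 4.44/2.55 = 1.74.

β ≈ 1.74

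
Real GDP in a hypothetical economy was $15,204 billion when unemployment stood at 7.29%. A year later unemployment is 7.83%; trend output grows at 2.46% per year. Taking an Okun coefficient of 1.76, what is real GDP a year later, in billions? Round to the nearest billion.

Δu = 7.83 - 7.29 = 0.54 points.
Okun's law (growth form): g_Y = g_Y* - β × Δu = 2.46 - 1.76 × (0.54) = 2.46 - 0.9504 = 1.5096%.
Real GDP in the next year = 15204 × (1 + 1.5096/100) = 15204 × 1.015096 ≈ 15434 billion.

$15,434 billion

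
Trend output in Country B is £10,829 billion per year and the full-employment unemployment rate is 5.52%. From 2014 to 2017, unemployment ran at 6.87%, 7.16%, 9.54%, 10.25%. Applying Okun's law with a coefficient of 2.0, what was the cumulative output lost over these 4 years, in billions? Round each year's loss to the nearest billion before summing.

Year 2014: gap = -2.0 × (6.87 - 5.52) = -2.7%, loss ≈ 10829 × 2.7/100 ≈ 292.
Year 2015: gap = -2.0 × (7.16 - 5.52) = -3.28%, loss ≈ 10829 × 3.28/100 ≈ 355.
Year 2016: gap = -2.0 × (9.54 - 5.52) = -8.04%, loss ≈ 10829 × 8.04/100 ≈ 871.
Year 2017: gap = -2.0 × (10.25 - 5.52) = -9.46%, loss ≈ 10829 × 9.46/100 ≈ 1024.
Total lost output = 292 + 355 + 871 + 1024 = 2542 billion.

£2,542 billion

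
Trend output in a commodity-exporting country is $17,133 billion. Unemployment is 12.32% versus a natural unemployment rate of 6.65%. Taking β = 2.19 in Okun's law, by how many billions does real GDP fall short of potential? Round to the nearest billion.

$2,127 billion

Output gap = -2.19 × (12.32 - 6.65) = -2.19 × 5.67 = -12.4173%.
Actual GDP ≈ 17133 × 0.875827 ≈ 15006 billion, so the shortfall is 17133 - 15006 = 2127 billion.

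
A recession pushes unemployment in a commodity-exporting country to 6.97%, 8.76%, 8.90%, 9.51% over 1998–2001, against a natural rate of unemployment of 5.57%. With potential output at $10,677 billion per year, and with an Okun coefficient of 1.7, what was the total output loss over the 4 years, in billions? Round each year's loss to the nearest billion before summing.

$2,152 billion

Year 1998: gap = -1.7 × (6.97 - 5.57) = -2.38%, loss ≈ 10677 × 2.38/100 ≈ 254.
Year 1999: gap = -1.7 × (8.76 - 5.57) = -5.423%, loss ≈ 10677 × 5.423/100 ≈ 579.
Year 2000: gap = -1.7 × (8.9 - 5.57) = -5.661%, loss ≈ 10677 × 5.661/100 ≈ 604.
Year 2001: gap = -1.7 × (9.51 - 5.57) = -6.698%, loss ≈ 10677 × 6.698/100 ≈ 715.
Total lost output = 254 + 579 + 604 + 715 = 2152 billion.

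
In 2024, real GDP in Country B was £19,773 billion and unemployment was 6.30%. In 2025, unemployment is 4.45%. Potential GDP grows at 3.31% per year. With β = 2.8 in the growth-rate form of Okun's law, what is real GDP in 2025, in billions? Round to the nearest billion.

£21,452 billion

Δu = 4.45 - 6.3 = -1.85 points.
Okun's law (growth form): g_Y = g_Y* - β × Δu = 3.31 - 2.8 × (-1.85) = 3.31 + 5.18 = 8.49%.
Real GDP in the next year = 19773 × (1 + 8.49/100) = 19773 × 1.0849 ≈ 21452 billion.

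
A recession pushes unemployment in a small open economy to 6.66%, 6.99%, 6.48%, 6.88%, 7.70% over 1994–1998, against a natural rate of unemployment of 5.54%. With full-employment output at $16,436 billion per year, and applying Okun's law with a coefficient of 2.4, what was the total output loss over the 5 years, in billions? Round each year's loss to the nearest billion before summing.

Year 1994: gap = -2.4 × (6.66 - 5.54) = -2.688%, loss ≈ 16436 × 2.688/100 ≈ 442.
Year 1995: gap = -2.4 × (6.99 - 5.54) = -3.48%, loss ≈ 16436 × 3.48/100 ≈ 572.
Year 1996: gap = -2.4 × (6.48 - 5.54) = -2.256%, loss ≈ 16436 × 2.256/100 ≈ 371.
Year 1997: gap = -2.4 × (6.88 - 5.54) = -3.216%, loss ≈ 16436 × 3.216/100 ≈ 529.
Year 1998: gap = -2.4 × (7.7 - 5.54) = -5.184%, loss ≈ 16436 × 5.184/100 ≈ 852.
Total lost output = 442 + 572 + 371 + 529 + 852 = 2766 billion.

$2,766 billion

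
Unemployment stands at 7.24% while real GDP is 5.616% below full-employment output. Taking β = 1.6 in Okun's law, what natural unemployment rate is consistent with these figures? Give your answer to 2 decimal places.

3.73%

From Okun's law, u - u* = -(output gap)/β = -(-5.616)/1.6 = 3.51 points.
So u* = 7.24 - 3.51 = 3.73%.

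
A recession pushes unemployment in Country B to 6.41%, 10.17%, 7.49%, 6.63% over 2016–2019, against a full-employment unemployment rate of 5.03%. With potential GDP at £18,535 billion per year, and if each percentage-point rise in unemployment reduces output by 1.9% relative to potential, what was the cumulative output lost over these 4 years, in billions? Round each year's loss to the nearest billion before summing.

Year 2016: gap = -1.9 × (6.41 - 5.03) = -2.622%, loss ≈ 18535 × 2.622/100 ≈ 486.
Year 2017: gap = -1.9 × (10.17 - 5.03) = -9.766%, loss ≈ 18535 × 9.766/100 ≈ 1810.
Year 2018: gap = -1.9 × (7.49 - 5.03) = -4.674%, loss ≈ 18535 × 4.674/100 ≈ 866.
Year 2019: gap = -1.9 × (6.63 - 5.03) = -3.04%, loss ≈ 18535 × 3.04/100 ≈ 563.
Total lost output = 486 + 1810 + 866 + 563 = 3725 billion.

£3,725 billion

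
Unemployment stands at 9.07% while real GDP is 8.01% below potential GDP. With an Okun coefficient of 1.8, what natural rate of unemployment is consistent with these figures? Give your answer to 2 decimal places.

4.62%

From Okun's law, u - u* = -(output gap)/β = -(-8.01)/1.8 = 4.45 points.
So u* = 9.07 - 4.45 = 4.62%.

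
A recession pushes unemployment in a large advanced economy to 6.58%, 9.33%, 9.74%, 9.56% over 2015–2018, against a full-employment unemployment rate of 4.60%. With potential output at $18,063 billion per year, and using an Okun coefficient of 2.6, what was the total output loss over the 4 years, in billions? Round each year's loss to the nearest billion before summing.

Year 2015: gap = -2.6 × (6.58 - 4.6) = -5.148%, loss ≈ 18063 × 5.148/100 ≈ 930.
Year 2016: gap = -2.6 × (9.33 - 4.6) = -12.298%, loss ≈ 18063 × 12.298/100 ≈ 2221.
Year 2017: gap = -2.6 × (9.74 - 4.6) = -13.364%, loss ≈ 18063 × 13.364/100 ≈ 2414.
Year 2018: gap = -2.6 × (9.56 - 4.6) = -12.896%, loss ≈ 18063 × 12.896/100 ≈ 2329.
Total lost output = 930 + 2221 + 2414 + 2329 = 7894 billion.

$7,894 billion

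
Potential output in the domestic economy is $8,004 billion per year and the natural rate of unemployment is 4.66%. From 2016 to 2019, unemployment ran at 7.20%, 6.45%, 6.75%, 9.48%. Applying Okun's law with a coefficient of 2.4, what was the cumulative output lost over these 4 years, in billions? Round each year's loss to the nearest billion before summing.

Year 2016: gap = -2.4 × (7.2 - 4.66) = -6.096%, loss ≈ 8004 × 6.096/100 ≈ 488.
Year 2017: gap = -2.4 × (6.45 - 4.66) = -4.296%, loss ≈ 8004 × 4.296/100 ≈ 344.
Year 2018: gap = -2.4 × (6.75 - 4.66) = -5.016%, loss ≈ 8004 × 5.016/100 ≈ 401.
Year 2019: gap = -2.4 × (9.48 - 4.66) = -11.568%, loss ≈ 8004 × 11.568/100 ≈ 926.
Total lost output = 488 + 344 + 401 + 926 = 2159 billion.

$2,159 billion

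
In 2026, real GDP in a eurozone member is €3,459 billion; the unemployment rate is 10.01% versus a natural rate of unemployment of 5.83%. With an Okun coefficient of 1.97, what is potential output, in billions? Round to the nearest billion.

Unemployment gap = 10.01 - 5.83 = 4.18 points, so output gap = -1.97 × 4.18 = -8.2346%.
Since Y = Y* × (1 + gap/100), Y* = 3459/0.917654 ≈ 3769 billion.

€3,769 billion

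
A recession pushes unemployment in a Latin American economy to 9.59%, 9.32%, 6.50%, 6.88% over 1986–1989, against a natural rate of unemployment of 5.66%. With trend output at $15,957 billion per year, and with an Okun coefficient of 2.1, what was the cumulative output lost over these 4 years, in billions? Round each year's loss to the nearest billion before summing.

Year 1986: gap = -2.1 × (9.59 - 5.66) = -8.253%, loss ≈ 15957 × 8.253/100 ≈ 1317.
Year 1987: gap = -2.1 × (9.32 - 5.66) = -7.686%, loss ≈ 15957 × 7.686/100 ≈ 1226.
Year 1988: gap = -2.1 × (6.5 - 5.66) = -1.764%, loss ≈ 15957 × 1.764/100 ≈ 281.
Year 1989: gap = -2.1 × (6.88 - 5.66) = -2.562%, loss ≈ 15957 × 2.562/100 ≈ 409.
Total lost output = 1317 + 1226 + 281 + 409 = 3233 billion.

$3,233 billion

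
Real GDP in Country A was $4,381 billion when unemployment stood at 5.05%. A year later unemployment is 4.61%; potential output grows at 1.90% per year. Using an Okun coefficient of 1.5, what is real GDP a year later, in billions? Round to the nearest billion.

$4,493 billion

Δu = 4.61 - 5.05 = -0.44 points.
Okun's law (growth form): g_Y = g_Y* - β × Δu = 1.90 - 1.5 × (-0.44) = 1.9 + 0.66 = 2.56%.
Real GDP in the next year = 4381 × (1 + 2.56/100) = 4381 × 1.0256 ≈ 4493 billion.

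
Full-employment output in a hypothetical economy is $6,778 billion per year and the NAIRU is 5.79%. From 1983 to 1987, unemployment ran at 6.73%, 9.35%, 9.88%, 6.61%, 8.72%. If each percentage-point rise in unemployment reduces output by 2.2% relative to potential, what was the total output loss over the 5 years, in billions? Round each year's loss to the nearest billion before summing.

Year 1983: gap = -2.2 × (6.73 - 5.79) = -2.068%, loss ≈ 6778 × 2.068/100 ≈ 140.
Year 1984: gap = -2.2 × (9.35 - 5.79) = -7.832%, loss ≈ 6778 × 7.832/100 ≈ 531.
Year 1985: gap = -2.2 × (9.88 - 5.79) = -8.998%, loss ≈ 6778 × 8.998/100 ≈ 610.
Year 1986: gap = -2.2 × (6.61 - 5.79) = -1.804%, loss ≈ 6778 × 1.804/100 ≈ 122.
Year 1987: gap = -2.2 × (8.72 - 5.79) = -6.446%, loss ≈ 6778 × 6.446/100 ≈ 437.
Total lost output = 140 + 531 + 610 + 122 + 437 = 1840 billion.

$1,840 billion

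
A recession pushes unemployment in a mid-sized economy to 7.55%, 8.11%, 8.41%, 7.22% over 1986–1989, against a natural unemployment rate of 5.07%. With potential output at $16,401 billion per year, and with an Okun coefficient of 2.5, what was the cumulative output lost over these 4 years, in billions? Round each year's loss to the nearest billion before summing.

$4,514 billion

Year 1986: gap = -2.5 × (7.55 - 5.07) = -6.2%, loss ≈ 16401 × 6.2/100 ≈ 1017.
Year 1987: gap = -2.5 × (8.11 - 5.07) = -7.6%, loss ≈ 16401 × 7.6/100 ≈ 1246.
Year 1988: gap = -2.5 × (8.41 - 5.07) = -8.35%, loss ≈ 16401 × 8.35/100 ≈ 1369.
Year 1989: gap = -2.5 × (7.22 - 5.07) = -5.375%, loss ≈ 16401 × 5.375/100 ≈ 882.
Total lost output = 1017 + 1246 + 1369 + 882 = 4514 billion.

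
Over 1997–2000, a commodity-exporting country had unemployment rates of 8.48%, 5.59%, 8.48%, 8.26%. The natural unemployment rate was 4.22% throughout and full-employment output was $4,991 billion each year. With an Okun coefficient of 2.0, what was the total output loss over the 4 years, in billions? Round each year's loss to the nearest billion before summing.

Year 1997: gap = -2.0 × (8.48 - 4.22) = -8.52%, loss ≈ 4991 × 8.52/100 ≈ 425.
Year 1998: gap = -2.0 × (5.59 - 4.22) = -2.74%, loss ≈ 4991 × 2.74/100 ≈ 137.
Year 1999: gap = -2.0 × (8.48 - 4.22) = -8.52%, loss ≈ 4991 × 8.52/100 ≈ 425.
Year 2000: gap = -2.0 × (8.26 - 4.22) = -8.08%, loss ≈ 4991 × 8.08/100 ≈ 403.
Total lost output = 425 + 137 + 425 + 403 = 1390 billion.

$1,390 billion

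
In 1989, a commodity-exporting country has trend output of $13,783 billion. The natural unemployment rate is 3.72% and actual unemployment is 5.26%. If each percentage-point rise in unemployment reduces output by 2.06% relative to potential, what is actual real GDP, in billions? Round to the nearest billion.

Unemployment gap = 5.26 - 3.72 = 1.54 points, so the output gap is -2.06 × 1.54 = -3.1724%.
Actual GDP = 13783 × (1 - 3.1724/100) = 13783 × 0.968276 ≈ 13346 billion.

$13,346 billion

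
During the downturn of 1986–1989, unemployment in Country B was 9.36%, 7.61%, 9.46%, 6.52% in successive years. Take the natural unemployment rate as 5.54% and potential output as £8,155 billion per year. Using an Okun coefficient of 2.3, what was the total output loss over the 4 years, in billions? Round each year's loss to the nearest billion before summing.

Year 1986: gap = -2.3 × (9.36 - 5.54) = -8.786%, loss ≈ 8155 × 8.786/100 ≈ 716.
Year 1987: gap = -2.3 × (7.61 - 5.54) = -4.761%, loss ≈ 8155 × 4.761/100 ≈ 388.
Year 1988: gap = -2.3 × (9.46 - 5.54) = -9.016%, loss ≈ 8155 × 9.016/100 ≈ 735.
Year 1989: gap = -2.3 × (6.52 - 5.54) = -2.254%, loss ≈ 8155 × 2.254/100 ≈ 184.
Total lost output = 716 + 388 + 735 + 184 = 2023 billion.

£2,023 billion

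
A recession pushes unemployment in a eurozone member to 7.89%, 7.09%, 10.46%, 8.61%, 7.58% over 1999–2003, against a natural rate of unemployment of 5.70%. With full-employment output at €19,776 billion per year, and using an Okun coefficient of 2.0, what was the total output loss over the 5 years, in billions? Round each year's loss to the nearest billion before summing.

Year 1999: gap = -2.0 × (7.89 - 5.7) = -4.38%, loss ≈ 19776 × 4.38/100 ≈ 866.
Year 2000: gap = -2.0 × (7.09 - 5.7) = -2.78%, loss ≈ 19776 × 2.78/100 ≈ 550.
Year 2001: gap = -2.0 × (10.46 - 5.7) = -9.52%, loss ≈ 19776 × 9.52/100 ≈ 1883.
Year 2002: gap = -2.0 × (8.61 - 5.7) = -5.82%, loss ≈ 19776 × 5.82/100 ≈ 1151.
Year 2003: gap = -2.0 × (7.58 - 5.7) = -3.76%, loss ≈ 19776 × 3.76/100 ≈ 744.
Total lost output = 866 + 550 + 1883 + 1151 + 744 = 5194 billion.

€5,194 billion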